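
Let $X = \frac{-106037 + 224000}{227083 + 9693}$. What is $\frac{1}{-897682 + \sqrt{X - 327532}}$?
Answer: $- \frac{12502914896}{11223646211529829} - \frac{2 i \sqrt{15884392191874}}{11223646211529829} \approx -1.114 \cdot 10^{-6} - 7.102 \cdot 10^{-10} i$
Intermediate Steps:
$X = \frac{6939}{13928}$ ($X = \frac{117963}{236776} = 117963 \cdot \frac{1}{236776} = \frac{6939}{13928} \approx 0.49821$)
$\frac{1}{-897682 + \sqrt{X - 327532}} = \frac{1}{-897682 + \sqrt{\frac{6939}{13928} - 327532}} = \frac{1}{-897682 + \sqrt{- \frac{4561858757}{13928}}} = \frac{1}{-897682 + \frac{i \sqrt{15884392191874}}{6964}}$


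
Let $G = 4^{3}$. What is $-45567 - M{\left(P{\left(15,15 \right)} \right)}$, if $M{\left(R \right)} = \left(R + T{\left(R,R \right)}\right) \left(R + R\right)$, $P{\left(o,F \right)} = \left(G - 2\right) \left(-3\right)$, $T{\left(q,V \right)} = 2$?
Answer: $-114015$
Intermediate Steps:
$G = 64$
$P{\left(o,F \right)} = -186$ ($P{\left(o,F \right)} = \left(64 - 2\right) \left(-3\right) = 62 \left(-3\right) = -186$)
$M{\left(R \right)} = 2 R \left(2 + R\right)$ ($M{\left(R \right)} = \left(R + 2\right) \left(R + R\right) = \left(2 + R\right) 2 R = 2 R \left(2 + R\right)$)
$-45567 - M{\left(P{\left(15,15 \right)} \right)} = -45567 - 2 \left(-186\right) \left(2 - 186\right) = -45567 - 2 \left(-186\right) \left(-184\right) = -45567 - 68448 = -114015$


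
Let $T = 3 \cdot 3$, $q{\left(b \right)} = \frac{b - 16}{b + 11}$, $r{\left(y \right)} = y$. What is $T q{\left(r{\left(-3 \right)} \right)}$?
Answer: $- \frac{171}{8} \approx -21.375$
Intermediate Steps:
$q{\left(b \right)} = \frac{-16 + b}{11 + b}$
$T = 9$
$T q{\left(r{\left(-3 \right)} \right)} = 9 \frac{-16 - 3}{11 - 3} = 9 \cdot \frac{1}{8} \left(-19\right) = 9 \left(- \frac{19}{8}\right) = - \frac{171}{8}$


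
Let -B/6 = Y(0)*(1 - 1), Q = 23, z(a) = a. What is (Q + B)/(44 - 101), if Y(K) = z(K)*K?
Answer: -23/57 ≈ -0.40351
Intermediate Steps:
Y(K) = K² (Y(K) = K*K = K²)
B = 0 (B = -6*0²*(1 - 1) = -0*0 = -6*0 = 0)
(Q + B)/(44 - 101) = (23 + 0)/(44 - 101) = 23/(-57) = -1/57*23 = -23/57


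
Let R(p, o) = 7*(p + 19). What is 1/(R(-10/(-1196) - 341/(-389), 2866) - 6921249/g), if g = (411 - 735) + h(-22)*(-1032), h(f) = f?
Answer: -867680060/147562599903 ≈ -0.0058801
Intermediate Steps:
g = 22380 (g = (411 - 735) - 22*(-1032) = -324 + 22704 = 22380)
R(p, o) = 133 + 7*p (R(p, o) = 7*(19 + p) = 133 + 7*p)
1/(R(-10/(-1196) - 341/(-389), 2866) - 6921249/g) = 1/((133 + 7*(-10/(-1196) - 341/(-389))) - 6921249/22380) = 1/((133 + 7*(-10*(-1/1196) - 341*(-1/389))) - 6921249*1/22380) = 1/((133 + 7*(5/598 + 341/389)) - 2307083/7460) = 1/((133 + 7*(205863/232622)) - 2307083/7460) = 1/((133 + 1441041/232622) - 2307083/7460) = 1/(32379767/232622 - 2307083/7460) = 1/(-147562599903/867680060) = -867680060/147562599903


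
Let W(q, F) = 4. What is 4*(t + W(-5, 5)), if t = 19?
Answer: 92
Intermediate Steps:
4*(t + W(-5, 5)) = 4*(19 + 4) = 4*23 = 92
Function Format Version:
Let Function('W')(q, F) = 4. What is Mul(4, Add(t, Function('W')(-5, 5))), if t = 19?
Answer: 92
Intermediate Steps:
Mul(4, Add(t, Function('W')(-5, 5))) = Mul(4, Add(19, 4)) = Mul(4, 23) = 92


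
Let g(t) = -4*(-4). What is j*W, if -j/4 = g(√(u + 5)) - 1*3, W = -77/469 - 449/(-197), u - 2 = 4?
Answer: -1451632/13199 ≈ -109.98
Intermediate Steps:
u = 6 (u = 2 + 4 = 6)
g(t) = 16
W = 27916/13199 (W = -77*1/469 - 449*(-1/197) = -11/67 + 449/197 = 27916/13199 ≈ 2.1150)
j = -52 (j = -4*(16 - 1*3) = -4*(16 - 3) = -4*13 = -52)
j*W = -52*27916/13199 = -1451632/13199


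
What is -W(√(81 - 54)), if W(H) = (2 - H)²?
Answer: -31 + 12*√3 ≈ -10.215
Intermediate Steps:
-W(√(81 - 54)) = -(-2 + √(81 - 54))² = -(-2 + √27)² = -(-2 + 3*√3)²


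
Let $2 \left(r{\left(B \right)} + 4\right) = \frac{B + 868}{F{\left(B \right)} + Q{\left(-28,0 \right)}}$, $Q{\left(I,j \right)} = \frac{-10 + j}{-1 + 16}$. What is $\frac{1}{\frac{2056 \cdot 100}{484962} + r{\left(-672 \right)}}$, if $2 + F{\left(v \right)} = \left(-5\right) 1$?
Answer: $- \frac{5577063}{91233266} \approx -0.06113$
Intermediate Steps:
$F{\left(v \right)} = -7$ ($F{\left(v \right)} = -2 - 5 = -7$)
$Q{\left(I,j \right)} = - \frac{2}{3} + \frac{j}{15}$ ($Q{\left(I,j \right)} = \frac{-10 + j}{15} = \left(-10 + j\right) \frac{1}{15} = - \frac{2}{3} + \frac{j}{15}$)
$r{\left(B \right)} = - \frac{1394}{23} - \frac{3 B}{46}$ ($r{\left(B \right)} = -4 + \frac{\left(B + 868\right) \frac{1}{-7 + \left(- \frac{2}{3} + \frac{1}{15} \cdot 0\right)}}{2} = -4 + \frac{\left(868 + B\right) \frac{1}{-7 + \left(- \frac{2}{3} + 0\right)}}{2} = -4 + \frac{\left(868 + B\right) \frac{1}{-7 - \frac{2}{3}}}{2} = -4 + \frac{\left(868 + B\right) \frac{1}{- \frac{23}{3}}}{2} = -4 + \frac{\left(868 + B\right) \left(- \frac{3}{23}\right)}{2} = -4 + \frac{- \frac{2604}{23} - \frac{3 B}{23}}{2} = -4 - \left(\frac{1302}{23} + \frac{3 B}{46}\right) = - \frac{1394}{23} - \frac{3 B}{46}$)
$\frac{1}{\frac{2056 \cdot 100}{484962} + r{\left(-672 \right)}} = \frac{1}{\frac{2056 \cdot 100}{484962} - \frac{386}{23}} = \frac{1}{205600 \cdot \frac{1}{484962} + \left(- \frac{1394}{23} + \frac{1008}{23}\right)} = \frac{1}{\frac{102800}{242481} - \frac{386}{23}} = \frac{1}{- \frac{91233266}{5577063}} = - \frac{5577063}{91233266}$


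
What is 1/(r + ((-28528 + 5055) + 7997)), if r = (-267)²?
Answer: 1/55813 ≈ 1.7917e-5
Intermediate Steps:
r = 71289
1/(r + ((-28528 + 5055) + 7997)) = 1/(71289 + ((-28528 + 5055) + 7997)) = 1/(71289 + (-23473 + 7997)) = 1/(71289 - 15476) = 1/55813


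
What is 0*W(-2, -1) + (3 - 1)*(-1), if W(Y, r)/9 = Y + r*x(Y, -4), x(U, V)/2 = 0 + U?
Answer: -2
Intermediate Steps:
x(U, V) = 2*U (x(U, V) = 2*(0 + U) = 2*U)
W(Y, r) = 9*Y + 18*Y*r (W(Y, r) = 9*(Y + r*(2*Y)) = 9*(Y + 2*Y*r) = 9*Y + 18*Y*r)
0*W(-2, -1) + (3 - 1)*(-1) = 0*(9*(-2)*(1 + 2*(-1))) + (3 - 1)*(-1) = 0*(9*(-2)*(1 - 2)) + 2*(-1) = 0*(9*(-2)*(-1)) - 2 = 0*18 - 2 = 0 - 2 = -2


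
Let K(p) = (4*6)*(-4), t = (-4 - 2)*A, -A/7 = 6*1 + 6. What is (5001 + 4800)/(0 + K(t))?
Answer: -3267/32 ≈ -102.09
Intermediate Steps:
A = -84 (A = -7*(6*1 + 6) = -7*(6 + 6) = -7*12 = -84)
t = 504 (t = (-4 - 2)*(-84) = -6*(-84) = 504)
K(p) = -96 (K(p) = 24*(-4) = -96)
(5001 + 4800)/(0 + K(t)) = (5001 + 4800)/(0 - 96) = 9801/(-96) = 9801*(-1/96) = -3267/32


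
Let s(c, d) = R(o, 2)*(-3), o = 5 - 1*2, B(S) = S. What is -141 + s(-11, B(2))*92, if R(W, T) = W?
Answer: -969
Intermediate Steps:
o = 3 (o = 5 - 2 = 3)
s(c, d) = -9 (s(c, d) = 3*(-3) = -9)
-141 + s(-11, B(2))*92 = -141 - 9*92 = -141 - 828 = -969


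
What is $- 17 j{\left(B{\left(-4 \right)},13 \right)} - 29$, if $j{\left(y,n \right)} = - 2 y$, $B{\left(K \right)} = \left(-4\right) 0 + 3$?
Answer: $73$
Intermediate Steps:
$B{\left(K \right)} = 3$ ($B{\left(K \right)} = 0 + 3 = 3$)
$- 17 j{\left(B{\left(-4 \right)},13 \right)} - 29 = - 17 \left(\left(-2\right) 3\right) - 29 = \left(-17\right) \left(-6\right) - 29 = 102 - 29 = 73$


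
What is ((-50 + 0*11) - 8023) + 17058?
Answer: 8985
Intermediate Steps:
((-50 + 0*11) - 8023) + 17058 = ((-50 + 0) - 8023) + 17058 = (-50 - 8023) + 17058 = -8073 + 17058 = 8985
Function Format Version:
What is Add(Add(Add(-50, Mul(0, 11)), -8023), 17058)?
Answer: 8985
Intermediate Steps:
Add(Add(Add(-50, Mul(0, 11)), -8023), 17058) = Add(Add(Add(-50, 0), -8023), 17058) = Add(Add(-50, -8023), 17058) = Add(-8073, 17058) = 8985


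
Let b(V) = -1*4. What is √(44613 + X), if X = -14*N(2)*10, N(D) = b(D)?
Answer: √45173 ≈ 212.54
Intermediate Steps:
b(V) = -4
N(D) = -4
X = 560 (X = -14*(-4)*10 = 56*10 = 560)
√(44613 + X) = √(44613 + 560) = √45173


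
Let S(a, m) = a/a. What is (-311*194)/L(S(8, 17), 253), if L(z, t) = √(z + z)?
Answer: -30167*√2 ≈ -42663.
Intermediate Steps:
S(a, m) = 1
L(z, t) = √2*√z (L(z, t) = √(2*z) = √2*√z)
(-311*194)/L(S(8, 17), 253) = (-311*194)/((√2*√1)) = -60334*√2/2 = -30167*√2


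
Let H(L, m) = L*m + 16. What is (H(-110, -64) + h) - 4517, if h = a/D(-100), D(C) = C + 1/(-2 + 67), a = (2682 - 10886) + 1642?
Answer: 16927491/6499 ≈ 2604.6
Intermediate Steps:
H(L, m) = 16 + L*m
a = -6562 (a = -8204 + 1642 = -6562)
D(C) = 1/65 + C (D(C) = C + 1/65 = 1/65 + C)
h = 426530/6499 (h = -6562/(1/65 - 100) = -6562/(-6499/65) = -6562*(-65/6499) = 426530/6499 ≈ 65.630)
(H(-110, -64) + h) - 4517 = ((16 - 110*(-64)) + 426530/6499) - 4517 = ((16 + 7040) + 426530/6499) - 4517 = (7056 + 426530/6499) - 4517 = 46283474/6499 - 4517 = 16927491/6499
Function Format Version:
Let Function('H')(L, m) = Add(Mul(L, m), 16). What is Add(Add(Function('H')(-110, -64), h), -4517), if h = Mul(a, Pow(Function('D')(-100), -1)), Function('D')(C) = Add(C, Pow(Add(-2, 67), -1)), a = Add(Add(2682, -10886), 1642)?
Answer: Rational(16927491, 6499) ≈ 2604.6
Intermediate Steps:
Function('H')(L, m) = Add(16, Mul(L, m))
a = -6562 (a = Add(-8204, 1642) = -6562)
Function('D')(C) = Add(Rational(1, 65), C) (Function('D')(C) = Add(C, Pow(65, -1)) = Add(C, Rational(1, 65)) = Add(Rational(1, 65), C))
h = Rational(426530, 6499) (h = Mul(-6562, Pow(Add(Rational(1, 65), -100), -1)) = Mul(-6562, Pow(Rational(-6499, 65), -1)) = Mul(-6562, Rational(-65, 6499)) = Rational(426530, 6499) ≈ 65.630)
Add(Add(Function('H')(-110, -64), h), -4517) = Add(Add(Add(16, Mul(-110, -64)), Rational(426530, 6499)), -4517) = Add(Add(Add(16, 7040), Rational(426530, 6499)), -4517) = Add(Add(7056, Rational(426530, 6499)), -4517) = Add(Rational(46283474, 6499), -4517) = Rational(16927491, 6499)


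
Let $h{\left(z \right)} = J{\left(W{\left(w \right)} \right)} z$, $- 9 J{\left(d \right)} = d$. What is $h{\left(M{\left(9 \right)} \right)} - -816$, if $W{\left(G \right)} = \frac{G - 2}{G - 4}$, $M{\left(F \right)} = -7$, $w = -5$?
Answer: $\frac{66145}{81} \approx 816.6$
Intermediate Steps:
$W{\left(G \right)} = \frac{-2 + G}{-4 + G}$
$J{\left(d \right)} = - \frac{d}{9}$
$h{\left(z \right)} = - \frac{7 z}{81}$ ($h{\left(z \right)} = - \frac{\frac{1}{-4 - 5} \left(-2 - 5\right)}{9} z = - \frac{\frac{1}{-9} \left(-7\right)}{9} z = - \frac{\left(- \frac{1}{9}\right) \left(-7\right)}{9} z = \left(- \frac{1}{9}\right) \frac{7}{9} z = - \frac{7 z}{81}$)
$h{\left(M{\left(9 \right)} \right)} - -816 = \left(- \frac{7}{81}\right) \left(-7\right) - -816 = \frac{49}{81} + 816 = \frac{66145}{81}$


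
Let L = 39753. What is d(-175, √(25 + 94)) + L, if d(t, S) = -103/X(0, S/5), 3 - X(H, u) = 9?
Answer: 238621/6 ≈ 39770.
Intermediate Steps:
X(H, u) = -6 (X(H, u) = 3 - 1*9 = 3 - 9 = -6)
d(t, S) = 103/6 (d(t, S) = -103/(-6) = -103*(-⅙) = 103/6)
d(-175, √(25 + 94)) + L = 103/6 + 39753 = 238621/6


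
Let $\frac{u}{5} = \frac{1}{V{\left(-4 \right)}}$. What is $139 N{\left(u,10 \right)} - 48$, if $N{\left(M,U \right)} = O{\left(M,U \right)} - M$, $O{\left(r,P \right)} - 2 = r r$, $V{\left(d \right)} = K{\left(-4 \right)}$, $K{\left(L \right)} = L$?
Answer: $\frac{9935}{16} \approx 620.94$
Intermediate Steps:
$V{\left(d \right)} = -4$
$u = - \frac{5}{4}$ ($u = \frac{5}{-4} = 5 \left(- \frac{1}{4}\right) = - \frac{5}{4} \approx -1.25$)
$O{\left(r,P \right)} = 2 + r^{2}$ ($O{\left(r,P \right)} = 2 + r r = 2 + r^{2}$)
$N{\left(M,U \right)} = 2 + M^{2} - M$ ($N{\left(M,U \right)} = \left(2 + M^{2}\right) - M = 2 + M^{2} - M$)
$139 N{\left(u,10 \right)} - 48 = 139 \left(2 + \left(- \frac{5}{4}\right)^{2} - - \frac{5}{4}\right) - 48 = 139 \left(2 + \frac{25}{16} + \frac{5}{4}\right) - 48 = 139 \cdot \frac{77}{16} - 48 = \frac{10703}{16} - 48 = \frac{9935}{16}$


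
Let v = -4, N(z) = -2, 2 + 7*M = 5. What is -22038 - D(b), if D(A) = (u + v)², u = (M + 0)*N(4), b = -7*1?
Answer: -1081018/49 ≈ -22062.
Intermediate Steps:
M = 3/7 (M = -2/7 + (⅐)*5 = -2/7 + 5/7 = 3/7 ≈ 0.42857)
b = -7
u = -6/7 (u = (3/7 + 0)*(-2) = (3/7)*(-2) = -6/7 ≈ -0.85714)
D(A) = 1156/49 (D(A) = (-6/7 - 4)² = (-34/7)² = 1156/49)
-22038 - D(b) = -22038 - 1*1156/49 = -22038 - 1156/49 = -1081018/49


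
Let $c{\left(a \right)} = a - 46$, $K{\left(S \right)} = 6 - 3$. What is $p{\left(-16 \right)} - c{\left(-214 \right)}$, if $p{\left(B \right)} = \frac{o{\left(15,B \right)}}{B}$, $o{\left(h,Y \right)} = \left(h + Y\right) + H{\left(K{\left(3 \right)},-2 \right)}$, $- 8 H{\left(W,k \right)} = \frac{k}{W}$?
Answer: $\frac{49931}{192} \approx 260.06$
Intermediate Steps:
$K{\left(S \right)} = 3$ ($K{\left(S \right)} = 6 - 3 = 3$)
$H{\left(W,k \right)} = - \frac{k}{8 W}$ ($H{\left(W,k \right)} = - \frac{k \frac{1}{W}}{8} = - \frac{k}{8 W}$)
$c{\left(a \right)} = -46 + a$
$o{\left(h,Y \right)} = \frac{1}{12} + Y + h$ ($o{\left(h,Y \right)} = \left(h + Y\right) - - \frac{1}{4 \cdot 3} = \left(Y + h\right) - \left(- \frac{1}{4}\right) \frac{1}{3} = \left(Y + h\right) + \frac{1}{12} = \frac{1}{12} + Y + h$)
$p{\left(B \right)} = \frac{\frac{181}{12} + B}{B}$ ($p{\left(B \right)} = \frac{\frac{1}{12} + B + 15}{B} = \frac{\frac{181}{12} + B}{B}$)
$p{\left(-16 \right)} - c{\left(-214 \right)} = \frac{\frac{181}{12} - 16}{-16} - \left(-46 - 214\right) = \left(- \frac{1}{16}\right) \left(- \frac{11}{12}\right) - -260 = \frac{11}{192} + 260 = \frac{49931}{192}$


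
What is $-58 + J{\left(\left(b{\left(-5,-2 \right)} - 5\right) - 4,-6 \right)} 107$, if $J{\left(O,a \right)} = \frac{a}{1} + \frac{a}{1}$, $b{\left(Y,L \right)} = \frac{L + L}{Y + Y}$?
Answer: $-1342$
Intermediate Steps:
$b{\left(Y,L \right)} = \frac{L}{Y}$ ($b{\left(Y,L \right)} = \frac{2 L}{2 Y} = 2 L \frac{1}{2 Y} = \frac{L}{Y}$)
$J{\left(O,a \right)} = 2 a$ ($J{\left(O,a \right)} = a 1 + a 1 = a + a = 2 a$)
$-58 + J{\left(\left(b{\left(-5,-2 \right)} - 5\right) - 4,-6 \right)} 107 = -58 + 2 \left(-6\right) 107 = -58 - 1284 = -1342$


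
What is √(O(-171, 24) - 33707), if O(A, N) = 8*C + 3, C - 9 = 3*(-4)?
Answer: 8*I*√527 ≈ 183.65*I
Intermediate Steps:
C = -3 (C = 9 + 3*(-4) = 9 - 12 = -3)
O(A, N) = -21 (O(A, N) = 8*(-3) + 3 = -24 + 3 = -21)
√(O(-171, 24) - 33707) = √(-21 - 33707) = √(-33728) = 8*I*√527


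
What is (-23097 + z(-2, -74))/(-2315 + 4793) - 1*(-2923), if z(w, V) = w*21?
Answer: 2406685/826 ≈ 2913.7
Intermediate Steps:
z(w, V) = 21*w
(-23097 + z(-2, -74))/(-2315 + 4793) - 1*(-2923) = (-23097 + 21*(-2))/(-2315 + 4793) - 1*(-2923) = (-23097 - 42)/2478 + 2923 = -23139*1/2478 + 2923 = -7713/826 + 2923 = 2406685/826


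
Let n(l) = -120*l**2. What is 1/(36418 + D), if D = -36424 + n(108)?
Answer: -1/1399686 ≈ -7.1445e-7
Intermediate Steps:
D = -1436104 (D = -36424 - 120*108**2 = -36424 - 120*11664 = -36424 - 1399680 = -1436104)
1/(36418 + D) = 1/(36418 - 1436104) = 1/(-1399686) = -1/1399686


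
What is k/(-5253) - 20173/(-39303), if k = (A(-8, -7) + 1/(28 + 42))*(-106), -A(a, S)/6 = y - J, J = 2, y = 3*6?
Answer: -3429055502/2408684355 ≈ -1.4236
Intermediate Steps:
y = 18
A(a, S) = -96 (A(a, S) = -6*(18 - 1*2) = -6*(18 - 2) = -6*16 = -96)
k = 356107/35 (k = (-96 + 1/(28 + 42))*(-106) = (-96 + 1/70)*(-106) = -6719/70*(-106) = 356107/35 ≈ 10174.)
k/(-5253) - 20173/(-39303) = (356107/35)/(-5253) - 20173/(-39303) = (356107/35)*(-1/5253) - 20173*(-1/39303) = -356107/183855 + 20173/39303 = -3429055502/2408684355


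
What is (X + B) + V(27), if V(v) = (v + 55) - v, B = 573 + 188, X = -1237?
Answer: -421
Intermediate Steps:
B = 761
V(v) = 55 (V(v) = (55 + v) - v = 55)
(X + B) + V(27) = (-1237 + 761) + 55 = -476 + 55 = -421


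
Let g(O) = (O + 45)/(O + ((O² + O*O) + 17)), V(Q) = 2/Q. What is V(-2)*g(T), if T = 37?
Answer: -41/1396 ≈ -0.029370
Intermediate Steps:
g(O) = (45 + O)/(17 + O + 2*O²) (g(O) = (45 + O)/(O + ((O² + O²) + 17)) = (45 + O)/(O + (2*O² + 17)) = (45 + O)/(O + (17 + 2*O²)) = (45 + O)/(17 + O + 2*O²))
V(-2)*g(T) = (2/(-2))*((45 + 37)/(17 + 37 + 2*37²)) = (2*(-½))*(82/(17 + 37 + 2*1369)) = -82/(17 + 37 + 2738) = -82/2792 = -1*41/1396 = -41/1396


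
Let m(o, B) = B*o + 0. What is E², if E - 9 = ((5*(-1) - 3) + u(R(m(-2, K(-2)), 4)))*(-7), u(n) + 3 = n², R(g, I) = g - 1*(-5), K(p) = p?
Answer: 231361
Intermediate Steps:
m(o, B) = B*o
R(g, I) = 5 + g (R(g, I) = g + 5 = 5 + g)
u(n) = -3 + n²
E = -481 (E = 9 + ((5*(-1) - 3) + (-3 + (5 - 2*(-2))²))*(-7) = 9 + ((-5 - 3) + (-3 + (5 + 4)²))*(-7) = 9 + (-8 + (-3 + 9²))*(-7) = 9 + (-8 + (-3 + 81))*(-7) = 9 + (-8 + 78)*(-7) = 9 + 70*(-7) = 9 - 490 = -481)
E² = (-481)² = 231361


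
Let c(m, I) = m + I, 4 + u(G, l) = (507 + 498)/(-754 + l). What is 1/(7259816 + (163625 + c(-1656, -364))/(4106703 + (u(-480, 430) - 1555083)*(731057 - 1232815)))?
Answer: 42135282325511/305894396791270692646 ≈ 1.3774e-7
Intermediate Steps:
u(G, l) = -4 + 1005/(-754 + l) (u(G, l) = -4 + (507 + 498)/(-754 + l) = -4 + 1005/(-754 + l))
c(m, I) = I + m
1/(7259816 + (163625 + c(-1656, -364))/(4106703 + (u(-480, 430) - 1555083)*(731057 - 1232815))) = 1/(7259816 + (163625 + (-364 - 1656))/(4106703 + ((4021 - 4*430)/(-754 + 430) - 1555083)*(731057 - 1232815))) = 1/(7259816 + (163625 - 2020)/(4106703 + ((4021 - 1720)/(-324) - 1555083)*(-501758))) = 1/(7259816 + 161605/(4106703 + (-1/324*2301 - 1555083)*(-501758))) = 1/(7259816 + 161605/(4106703 + (-767/108 - 1555083)*(-501758))) = 1/(7259816 + 161605/(4106703 - 167949731/108*(-501758))) = 1/(7259816 + 161605/(4106703 + 42135060563549/54)) = 1/(7259816 + 161605/(42135282325511/54)) = 1/(7259816 + 161605*(54/42135282325511)) = 1/(7259816 + 8726670/42135282325511) = 1/(305894396791270692646/42135282325511) = 42135282325511/305894396791270692646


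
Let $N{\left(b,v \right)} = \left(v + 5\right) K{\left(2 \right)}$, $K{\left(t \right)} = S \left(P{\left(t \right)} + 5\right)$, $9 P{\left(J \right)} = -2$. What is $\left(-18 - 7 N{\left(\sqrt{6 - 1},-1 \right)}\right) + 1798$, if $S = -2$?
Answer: $\frac{18428}{9} \approx 2047.6$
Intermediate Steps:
$P{\left(J \right)} = - \frac{2}{9}$ ($P{\left(J \right)} = \frac{1}{9} \left(-2\right) = - \frac{2}{9}$)
$K{\left(t \right)} = - \frac{86}{9}$ ($K{\left(t \right)} = - 2 \left(- \frac{2}{9} + 5\right) = \left(-2\right) \frac{43}{9} = - \frac{86}{9}$)
$N{\left(b,v \right)} = - \frac{430}{9} - \frac{86 v}{9}$ ($N{\left(b,v \right)} = \left(v + 5\right) \left(- \frac{86}{9}\right) = \left(5 + v\right) \left(- \frac{86}{9}\right) = - \frac{430}{9} - \frac{86 v}{9}$)
$\left(-18 - 7 N{\left(\sqrt{6 - 1},-1 \right)}\right) + 1798 = \left(-18 - 7 \left(- \frac{430}{9} - - \frac{86}{9}\right)\right) + 1798 = \left(-18 - 7 \left(- \frac{430}{9} + \frac{86}{9}\right)\right) + 1798 = \left(-18 - - \frac{2408}{9}\right) + 1798 = \left(-18 + \frac{2408}{9}\right) + 1798 = \frac{2246}{9} + 1798 = \frac{18428}{9}$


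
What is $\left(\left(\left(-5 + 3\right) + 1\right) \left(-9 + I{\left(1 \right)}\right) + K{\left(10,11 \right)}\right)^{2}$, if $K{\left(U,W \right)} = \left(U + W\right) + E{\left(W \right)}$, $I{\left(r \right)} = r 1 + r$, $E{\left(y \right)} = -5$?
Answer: $529$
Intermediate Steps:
$I{\left(r \right)} = 2 r$ ($I{\left(r \right)} = r + r = 2 r$)
$K{\left(U,W \right)} = -5 + U + W$ ($K{\left(U,W \right)} = \left(U + W\right) - 5 = -5 + U + W$)
$\left(\left(\left(-5 + 3\right) + 1\right) \left(-9 + I{\left(1 \right)}\right) + K{\left(10,11 \right)}\right)^{2} = \left(\left(\left(-5 + 3\right) + 1\right) \left(-9 + 2 \cdot 1\right) + \left(-5 + 10 + 11\right)\right)^{2} = \left(\left(-2 + 1\right) \left(-9 + 2\right) + 16\right)^{2} = \left(\left(-1\right) \left(-7\right) + 16\right)^{2} = \left(7 + 16\right)^{2} = 23^{2} = 529$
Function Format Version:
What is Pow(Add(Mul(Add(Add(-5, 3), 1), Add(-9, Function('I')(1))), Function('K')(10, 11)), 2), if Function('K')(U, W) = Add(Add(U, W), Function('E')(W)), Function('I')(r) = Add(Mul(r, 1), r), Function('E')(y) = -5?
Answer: 529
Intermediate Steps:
Function('I')(r) = Mul(2, r) (Function('I')(r) = Add(r, r) = Mul(2, r))
Function('K')(U, W) = Add(-5, U, W) (Function('K')(U, W) = Add(Add(U, W), -5) = Add(-5, U, W))
Pow(Add(Mul(Add(Add(-5, 3), 1), Add(-9, Function('I')(1))), Function('K')(10, 11)), 2) = Pow(Add(Mul(Add(Add(-5, 3), 1), Add(-9, Mul(2, 1))), Add(-5, 10, 11)), 2) = Pow(Add(Mul(Add(-2, 1), Add(-9, 2)), 16), 2) = Pow(Add(Mul(-1, -7), 16), 2) = Pow(Add(7, 16), 2) = Pow(23, 2) = 529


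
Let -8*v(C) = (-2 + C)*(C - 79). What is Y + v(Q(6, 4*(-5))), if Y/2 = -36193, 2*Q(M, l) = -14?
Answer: -289931/4 ≈ -72483.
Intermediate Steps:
Q(M, l) = -7 (Q(M, l) = (½)*(-14) = -7)
v(C) = -(-79 + C)*(-2 + C)/8 (v(C) = -(-2 + C)*(C - 79)/8 = -(-2 + C)*(-79 + C)/8 = -(-79 + C)*(-2 + C)/8)
Y = -72386 (Y = 2*(-36193) = -72386)
Y + v(Q(6, 4*(-5))) = -72386 + (-79/4 - ⅛*(-7)² + (81/8)*(-7)) = -72386 + (-79/4 - ⅛*49 - 567/8) = -72386 + (-79/4 - 49/8 - 567/8) = -72386 - 387/4 = -289931/4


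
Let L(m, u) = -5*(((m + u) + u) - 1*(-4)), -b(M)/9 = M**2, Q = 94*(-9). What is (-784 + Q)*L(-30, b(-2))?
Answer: -798700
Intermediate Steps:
Q = -846
b(M) = -9*M**2
L(m, u) = -20 - 10*u - 5*m (L(m, u) = -5*((m + 2*u) + 4) = -5*(4 + m + 2*u) = -20 - 10*u - 5*m)
(-784 + Q)*L(-30, b(-2)) = (-784 - 846)*(-20 - (-90)*(-2)**2 - 5*(-30)) = -1630*(-20 - (-90)*4 + 150) = -1630*(-20 - 10*(-36) + 150) = -1630*(-20 + 360 + 150) = -1630*490 = -798700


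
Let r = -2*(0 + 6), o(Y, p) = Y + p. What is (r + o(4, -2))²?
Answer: 100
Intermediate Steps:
r = -12 (r = -2*6 = -12)
(r + o(4, -2))² = (-12 + (4 - 2))² = (-12 + 2)² = (-10)² = 100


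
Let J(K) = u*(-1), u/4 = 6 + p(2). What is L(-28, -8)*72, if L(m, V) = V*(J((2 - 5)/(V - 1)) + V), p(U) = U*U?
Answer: 27648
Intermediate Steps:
p(U) = U²
u = 40 (u = 4*(6 + 2²) = 4*(6 + 4) = 4*10 = 40)
J(K) = -40 (J(K) = 40*(-1) = -40)
L(m, V) = V*(-40 + V)
L(-28, -8)*72 = -8*(-40 - 8)*72 = -8*(-48)*72 = 384*72 = 27648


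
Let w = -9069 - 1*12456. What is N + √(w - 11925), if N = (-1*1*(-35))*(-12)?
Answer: -420 + 5*I*√1338 ≈ -420.0 + 182.89*I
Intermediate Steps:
w = -21525 (w = -9069 - 12456 = -21525)
N = -420 (N = -1*(-35)*(-12) = 35*(-12) = -420)
N + √(w - 11925) = -420 + √(-21525 - 11925) = -420 + √(-33450) = -420 + 5*I*√1338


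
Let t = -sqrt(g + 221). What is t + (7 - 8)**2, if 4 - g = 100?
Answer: 1 - 5*sqrt(5) ≈ -10.180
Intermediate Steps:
g = -96 (g = 4 - 1*100 = 4 - 100 = -96)
t = -5*sqrt(5) (t = -sqrt(-96 + 221) = -sqrt(125) = -5*sqrt(5) ≈ -11.180)
t + (7 - 8)**2 = -5*sqrt(5) + (7 - 8)**2 = -5*sqrt(5) + (-1)**2 = -5*sqrt(5) + 1 = 1 - 5*sqrt(5)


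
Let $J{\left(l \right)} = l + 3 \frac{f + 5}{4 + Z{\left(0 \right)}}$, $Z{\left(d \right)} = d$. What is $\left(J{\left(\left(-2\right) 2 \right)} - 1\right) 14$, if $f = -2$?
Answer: $- \frac{77}{2} \approx -38.5$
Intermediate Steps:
$J{\left(l \right)} = \frac{9}{4} + l$ ($J{\left(l \right)} = l + 3 \frac{-2 + 5}{4 + 0} = l + 3 \cdot \frac{3}{4} = l + \frac{9}{4} = \frac{9}{4} + l$)
$\left(J{\left(\left(-2\right) 2 \right)} - 1\right) 14 = \left(\left(\frac{9}{4} - 4\right) - 1\right) 14 = \left(- \frac{7}{4} - 1\right) 14 = \left(- \frac{11}{4}\right) 14 = - \frac{77}{2}$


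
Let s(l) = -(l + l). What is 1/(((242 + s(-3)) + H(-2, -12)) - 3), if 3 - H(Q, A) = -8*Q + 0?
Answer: 1/232 ≈ 0.0043103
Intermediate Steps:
s(l) = -2*l
H(Q, A) = 3 + 8*Q (H(Q, A) = 3 - (-8*Q + 0) = 3 - (-8)*Q = 3 + 8*Q)
1/(((242 + s(-3)) + H(-2, -12)) - 3) = 1/(((242 - 2*(-3)) + (3 + 8*(-2))) - 3) = 1/(((242 + 6) + (3 - 16)) - 3) = 1/((248 - 13) - 3) = 1/(235 - 3) = 1/232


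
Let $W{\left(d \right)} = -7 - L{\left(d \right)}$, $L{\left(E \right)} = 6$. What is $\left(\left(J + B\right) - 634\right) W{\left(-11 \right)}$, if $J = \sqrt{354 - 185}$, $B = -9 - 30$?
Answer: $8580$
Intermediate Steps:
$B = -39$ ($B = -9 - 30 = -39$)
$J = 13$ ($J = \sqrt{169} = 13$)
$W{\left(d \right)} = -13$ ($W{\left(d \right)} = -7 - 6 = -13$)
$\left(\left(J + B\right) - 634\right) W{\left(-11 \right)} = \left(\left(13 - 39\right) - 634\right) \left(-13\right) = \left(-26 - 634\right) \left(-13\right) = \left(-660\right) \left(-13\right) = 8580$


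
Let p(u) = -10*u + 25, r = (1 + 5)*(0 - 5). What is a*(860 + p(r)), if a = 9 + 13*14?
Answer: 226335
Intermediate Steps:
r = -30 (r = 6*(-5) = -30)
a = 191 (a = 9 + 182 = 191)
p(u) = 25 - 10*u
a*(860 + p(r)) = 191*(860 + (25 - 10*(-30))) = 191*(860 + (25 + 300)) = 191*(860 + 325) = 191*1185 = 226335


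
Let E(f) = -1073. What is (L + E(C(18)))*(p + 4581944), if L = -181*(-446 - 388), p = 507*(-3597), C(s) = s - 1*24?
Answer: 413411516465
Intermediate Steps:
C(s) = -24 + s (C(s) = s - 24 = -24 + s)
p = -1823679
L = 150954 (L = -181*(-834) = 150954)
(L + E(C(18)))*(p + 4581944) = (150954 - 1073)*(-1823679 + 4581944) = 149881*2758265 = 413411516465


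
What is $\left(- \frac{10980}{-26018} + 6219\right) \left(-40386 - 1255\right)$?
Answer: $- \frac{3369109224501}{13009} \approx -2.5898 \cdot 10^{8}$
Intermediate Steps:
$\left(- \frac{10980}{-26018} + 6219\right) \left(-40386 - 1255\right) = \left(\left(-10980\right) \left(- \frac{1}{26018}\right) + 6219\right) \left(-41641\right) = \left(\frac{5490}{13009} + 6219\right) \left(-41641\right) = \frac{80908461}{13009} \left(-41641\right) = - \frac{3369109224501}{13009}$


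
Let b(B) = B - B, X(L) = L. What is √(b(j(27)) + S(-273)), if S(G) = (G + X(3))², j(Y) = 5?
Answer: 270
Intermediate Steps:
S(G) = (3 + G)² (S(G) = (G + 3)² = (3 + G)²)
b(B) = 0
√(b(j(27)) + S(-273)) = √(0 + (3 - 273)²) = √(0 + (-270)²) = √(0 + 72900) = √72900 = 270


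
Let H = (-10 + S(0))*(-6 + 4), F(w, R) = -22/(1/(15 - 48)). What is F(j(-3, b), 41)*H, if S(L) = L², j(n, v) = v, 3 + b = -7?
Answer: 14520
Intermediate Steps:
b = -10 (b = -3 - 7 = -10)
F(w, R) = 726 (F(w, R) = -22/(1/(-33)) = -22/(-1/33) = -22*(-33) = 726)
H = 20 (H = (-10 + 0²)*(-6 + 4) = (-10 + 0)*(-2) = -10*(-2) = 20)
F(j(-3, b), 41)*H = 726*20 = 14520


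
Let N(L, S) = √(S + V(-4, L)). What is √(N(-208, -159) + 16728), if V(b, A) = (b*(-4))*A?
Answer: √(16728 + I*√3487) ≈ 129.34 + 0.228*I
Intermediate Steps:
V(b, A) = -4*A*b (V(b, A) = (-4*b)*A = -4*A*b)
N(L, S) = √(S + 16*L) (N(L, S) = √(S - 4*L*(-4)) = √(S + 16*L))
√(N(-208, -159) + 16728) = √(√(-159 + 16*(-208)) + 16728) = √(√(-159 - 3328) + 16728) = √(√(-3487) + 16728) = √(I*√3487 + 16728) = √(16728 + I*√3487)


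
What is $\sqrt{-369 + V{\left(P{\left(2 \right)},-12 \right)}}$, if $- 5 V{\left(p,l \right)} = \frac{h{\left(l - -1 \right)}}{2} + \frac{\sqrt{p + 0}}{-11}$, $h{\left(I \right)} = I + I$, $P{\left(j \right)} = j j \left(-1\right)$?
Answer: $\frac{\sqrt{-1109570 + 110 i}}{55} \approx 0.00094934 + 19.152 i$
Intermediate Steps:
$P{\left(j \right)} = - j^{2}$ ($P{\left(j \right)} = j^{2} \left(-1\right) = - j^{2}$)
$h{\left(I \right)} = 2 I$
$V{\left(p,l \right)} = - \frac{1}{5} - \frac{l}{5} + \frac{\sqrt{p}}{55}$ ($V{\left(p,l \right)} = - \frac{\frac{2 \left(l - -1\right)}{2} + \frac{\sqrt{p + 0}}{-11}}{5} = - \frac{2 \left(l + 1\right) \frac{1}{2} + \sqrt{p} \left(- \frac{1}{11}\right)}{5} = - \frac{2 \left(1 + l\right) \frac{1}{2} - \frac{\sqrt{p}}{11}}{5} = - \frac{\left(2 + 2 l\right) \frac{1}{2} - \frac{\sqrt{p}}{11}}{5} = - \frac{\left(1 + l\right) - \frac{\sqrt{p}}{11}}{5} = - \frac{1 + l - \frac{\sqrt{p}}{11}}{5} = - \frac{1}{5} - \frac{l}{5} + \frac{\sqrt{p}}{55}$)
$\sqrt{-369 + V{\left(P{\left(2 \right)},-12 \right)}} = \sqrt{-369 - \left(- \frac{11}{5} - \frac{2 i}{55}\right)} = \sqrt{-369 + \left(- \frac{1}{5} + \frac{12}{5} + \frac{\sqrt{\left(-1\right) 4}}{55}\right)} = \sqrt{-369 + \left(- \frac{1}{5} + \frac{12}{5} + \frac{\sqrt{-4}}{55}\right)} = \sqrt{-369 + \left(- \frac{1}{5} + \frac{12}{5} + \frac{2 i}{55}\right)} = \sqrt{-369 + \left(\frac{11}{5} + \frac{2 i}{55}\right)} = \sqrt{- \frac{1834}{5} + \frac{2 i}{55}}$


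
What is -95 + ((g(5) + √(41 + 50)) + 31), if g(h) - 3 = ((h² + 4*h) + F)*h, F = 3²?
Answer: 209 + √91 ≈ 218.54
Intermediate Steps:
F = 9
g(h) = 3 + h*(9 + h² + 4*h) (g(h) = 3 + ((h² + 4*h) + 9)*h = 3 + (9 + h² + 4*h)*h = 3 + h*(9 + h² + 4*h))
-95 + ((g(5) + √(41 + 50)) + 31) = -95 + (((3 + 5³ + 4*5² + 9*5) + √(41 + 50)) + 31) = -95 + (((3 + 125 + 4*25 + 45) + √91) + 31) = -95 + (((3 + 125 + 100 + 45) + √91) + 31) = -95 + ((273 + √91) + 31) = -95 + (304 + √91) = 209 + √91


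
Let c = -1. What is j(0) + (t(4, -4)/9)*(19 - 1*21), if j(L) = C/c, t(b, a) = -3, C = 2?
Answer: -4/3 ≈ -1.3333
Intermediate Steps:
j(L) = -2 (j(L) = 2/(-1) = 2*(-1) = -2)
j(0) + (t(4, -4)/9)*(19 - 1*21) = -2 + (-3/9)*(19 - 1*21) = -2 + (-3*1/9)*(19 - 21) = -2 - 1/3*(-2) = -2 + 2/3 = -4/3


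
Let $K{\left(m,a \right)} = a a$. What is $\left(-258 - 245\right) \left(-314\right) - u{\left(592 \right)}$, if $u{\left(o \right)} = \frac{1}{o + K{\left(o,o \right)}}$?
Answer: $\frac{55446486751}{351056} \approx 1.5794 \cdot 10^{5}$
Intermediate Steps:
$K{\left(m,a \right)} = a^{2}$
$u{\left(o \right)} = \frac{1}{o + o^{2}}$
$\left(-258 - 245\right) \left(-314\right) - u{\left(592 \right)} = \left(-258 - 245\right) \left(-314\right) - \frac{1}{592 \left(1 + 592\right)} = \left(-503\right) \left(-314\right) - \frac{1}{592 \cdot 593} = 157942 - \frac{1}{592} \cdot \frac{1}{593} = 157942 - \frac{1}{351056} = \frac{55446486751}{351056}$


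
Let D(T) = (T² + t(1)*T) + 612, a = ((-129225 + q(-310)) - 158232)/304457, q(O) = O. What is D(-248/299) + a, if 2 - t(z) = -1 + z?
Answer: 16605727752117/27218760257 ≈ 610.08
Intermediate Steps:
t(z) = 3 - z (t(z) = 2 - (-1 + z) = 2 + (1 - z) = 3 - z)
a = -287767/304457 (a = ((-129225 - 310) - 158232)/304457 = (-129535 - 158232)*(1/304457) = -287767*1/304457 = -287767/304457 ≈ -0.94518)
D(T) = 612 + T² + 2*T (D(T) = (T² + (3 - 1*1)*T) + 612 = (T² + (3 - 1)*T) + 612 = (T² + 2*T) + 612 = 612 + T² + 2*T)
D(-248/299) + a = (612 + (-248/299)² + 2*(-248/299)) - 287767/304457 = (612 + 61504/89401 - 496/299) - 287767/304457 = 54626612/89401 - 287767/304457 = 16605727752117/27218760257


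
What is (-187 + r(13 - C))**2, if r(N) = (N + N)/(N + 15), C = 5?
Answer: 18361225/529 ≈ 34709.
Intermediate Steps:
r(N) = 2*N/(15 + N) (r(N) = (2*N)/(15 + N) = 2*N/(15 + N))
(-187 + r(13 - C))**2 = (-187 + 2*(13 - 1*5)/(15 + (13 - 1*5)))**2 = (-187 + 2*(13 - 5)/(15 + (13 - 5)))**2 = (-187 + 2*8/(15 + 8))**2 = (-187 + 2*8/23)**2 = (-187 + 2*8*(1/23))**2 = (-187 + 16/23)**2 = (-4285/23)**2 = 18361225/529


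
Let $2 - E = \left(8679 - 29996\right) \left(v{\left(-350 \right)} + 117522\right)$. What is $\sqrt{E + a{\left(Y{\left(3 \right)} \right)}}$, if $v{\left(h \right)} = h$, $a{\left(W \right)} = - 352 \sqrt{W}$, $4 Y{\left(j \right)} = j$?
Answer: $\sqrt{2497755526 - 176 \sqrt{3}} \approx 49978.0$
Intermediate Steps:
$Y{\left(j \right)} = \frac{j}{4}$
$E = 2497755526$ ($E = 2 - \left(8679 - 29996\right) \left(-350 + 117522\right) = 2 - \left(-21317\right) 117172 = 2 - -2497755524 = 2 + 2497755524 = 2497755526$)
$\sqrt{E + a{\left(Y{\left(3 \right)} \right)}} = \sqrt{2497755526 - 352 \sqrt{\frac{1}{4} \cdot 3}} = \sqrt{2497755526 - 352 \sqrt{\frac{3}{4}}} = \sqrt{2497755526 - 352 \frac{\sqrt{3}}{2}} = \sqrt{2497755526 - 176 \sqrt{3}}$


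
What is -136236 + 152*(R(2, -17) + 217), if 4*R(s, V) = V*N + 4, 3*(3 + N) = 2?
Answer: -304778/3 ≈ -1.0159e+5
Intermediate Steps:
N = -7/3 (N = -3 + (⅓)*2 = -3 + ⅔ = -7/3 ≈ -2.3333)
R(s, V) = 1 - 7*V/12 (R(s, V) = (V*(-7/3) + 4)/4 = (-7*V/3 + 4)/4 = (4 - 7*V/3)/4 = 1 - 7*V/12)
-136236 + 152*(R(2, -17) + 217) = -136236 + 152*((1 - 7/12*(-17)) + 217) = -136236 + 152*((1 + 119/12) + 217) = -136236 + 152*(131/12 + 217) = -136236 + 152*(2735/12) = -136236 + 103930/3 = -304778/3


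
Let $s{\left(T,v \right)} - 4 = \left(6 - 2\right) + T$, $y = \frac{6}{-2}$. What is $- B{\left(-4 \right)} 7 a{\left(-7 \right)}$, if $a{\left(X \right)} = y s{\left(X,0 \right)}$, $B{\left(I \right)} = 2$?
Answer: $42$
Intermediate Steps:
$y = -3$ ($y = 6 \left(- \frac{1}{2}\right) = -3$)
$s{\left(T,v \right)} = 8 + T$ ($s{\left(T,v \right)} = 4 + \left(\left(6 - 2\right) + T\right) = 4 + \left(4 + T\right) = 8 + T$)
$a{\left(X \right)} = -24 - 3 X$ ($a{\left(X \right)} = - 3 \left(8 + X\right) = -24 - 3 X$)
$- B{\left(-4 \right)} 7 a{\left(-7 \right)} = \left(-1\right) 2 \cdot 7 \left(-24 - -21\right) = \left(-2\right) 7 \left(-24 + 21\right) = \left(-14\right) \left(-3\right) = 42$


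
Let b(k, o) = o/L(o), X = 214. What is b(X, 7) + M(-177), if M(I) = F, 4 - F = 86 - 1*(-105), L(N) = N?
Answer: -186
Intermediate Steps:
F = -187 (F = 4 - (86 - 1*(-105)) = 4 - (86 + 105) = 4 - 1*191 = 4 - 191 = -187)
b(k, o) = 1 (b(k, o) = o/o = 1)
M(I) = -187
b(X, 7) + M(-177) = 1 - 187 = -186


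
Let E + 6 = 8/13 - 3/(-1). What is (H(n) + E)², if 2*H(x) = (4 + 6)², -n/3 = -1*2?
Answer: 383161/169 ≈ 2267.2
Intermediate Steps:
n = 6 (n = -(-3)*2 = -3*(-2) = 6)
H(x) = 50 (H(x) = (4 + 6)²/2 = (½)*10² = (½)*100 = 50)
E = -31/13 (E = -6 + (8/13 - 3/(-1)) = -6 + (8*(1/13) - 3*(-1)) = -6 + (8/13 + 3) = -6 + 47/13 = -31/13 ≈ -2.3846)
(H(n) + E)² = (50 - 31/13)² = (619/13)² = 383161/169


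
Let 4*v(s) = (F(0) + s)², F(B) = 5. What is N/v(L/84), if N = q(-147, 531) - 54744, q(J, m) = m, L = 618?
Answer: -42502992/29929 ≈ -1420.1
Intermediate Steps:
v(s) = (5 + s)²/4
N = -54213 (N = 531 - 54744 = -54213)
N/v(L/84) = -54213*4/(5 + 618/84)² = -54213*4/(5 + 618*(1/84))² = -54213*4/(5 + 103/14)² = -54213/((173/14)²/4) = -54213/((¼)*(29929/196)) = -54213/29929/784 = -54213*784/29929 = -42502992/29929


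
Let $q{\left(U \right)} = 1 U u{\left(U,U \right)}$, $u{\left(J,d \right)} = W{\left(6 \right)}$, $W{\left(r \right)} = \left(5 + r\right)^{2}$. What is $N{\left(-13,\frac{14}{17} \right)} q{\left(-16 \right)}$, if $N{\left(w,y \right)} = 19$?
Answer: $-36784$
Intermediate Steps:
$u{\left(J,d \right)} = 121$ ($u{\left(J,d \right)} = \left(5 + 6\right)^{2} = 11^{2} = 121$)
$q{\left(U \right)} = 121 U$ ($q{\left(U \right)} = 1 U 121 = U 121 = 121 U$)
$N{\left(-13,\frac{14}{17} \right)} q{\left(-16 \right)} = 19 \cdot 121 \left(-16\right) = 19 \left(-1936\right) = -36784$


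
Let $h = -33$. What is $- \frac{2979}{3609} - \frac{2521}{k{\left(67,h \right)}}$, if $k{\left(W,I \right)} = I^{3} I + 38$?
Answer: $- \frac{393563350}{475569559} \approx -0.82756$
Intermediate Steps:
$k{\left(W,I \right)} = 38 + I^{4}$ ($k{\left(W,I \right)} = I^{4} + 38 = 38 + I^{4}$)
$- \frac{2979}{3609} - \frac{2521}{k{\left(67,h \right)}} = - \frac{2979}{3609} - \frac{2521}{38 + \left(-33\right)^{4}} = \left(-2979\right) \frac{1}{3609} - \frac{2521}{38 + 1185921} = - \frac{331}{401} - \frac{2521}{1185959} = - \frac{393563350}{475569559}$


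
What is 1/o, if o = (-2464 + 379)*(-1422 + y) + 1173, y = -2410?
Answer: 1/7990893 ≈ 1.2514e-7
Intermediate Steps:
o = 7990893 (o = (-2464 + 379)*(-1422 - 2410) + 1173 = -2085*(-3832) + 1173 = 7989720 + 1173 = 7990893)
1/o = 1/7990893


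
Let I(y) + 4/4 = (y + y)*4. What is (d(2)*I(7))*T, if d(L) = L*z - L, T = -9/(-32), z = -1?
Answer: -495/8 ≈ -61.875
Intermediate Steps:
T = 9/32 (T = -9*(-1/32) = 9/32 ≈ 0.28125)
I(y) = -1 + 8*y (I(y) = -1 + (y + y)*4 = -1 + (2*y)*4 = -1 + 8*y)
d(L) = -2*L (d(L) = L*(-1) - L = -L - L = -2*L)
(d(2)*I(7))*T = ((-2*2)*(-1 + 8*7))*(9/32) = -4*(-1 + 56)*(9/32) = -4*55*(9/32) = -220*9/32 = -495/8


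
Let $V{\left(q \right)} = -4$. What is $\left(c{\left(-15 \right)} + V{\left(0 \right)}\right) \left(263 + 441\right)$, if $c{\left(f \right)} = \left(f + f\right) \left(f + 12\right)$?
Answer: $60544$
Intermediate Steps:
$c{\left(f \right)} = 2 f \left(12 + f\right)$
$\left(c{\left(-15 \right)} + V{\left(0 \right)}\right) \left(263 + 441\right) = \left(2 \left(-15\right) \left(12 - 15\right) - 4\right) \left(263 + 441\right) = \left(2 \left(-15\right) \left(-3\right) - 4\right) 704 = \left(90 - 4\right) 704 = 86 \cdot 704 = 60544$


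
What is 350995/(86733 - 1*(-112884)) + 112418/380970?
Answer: 26026518176/12674681415 ≈ 2.0534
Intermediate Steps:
350995/(86733 - 1*(-112884)) + 112418/380970 = 350995/(86733 + 112884) + 112418*(1/380970) = 350995/199617 + 56209/190485 = 26026518176/12674681415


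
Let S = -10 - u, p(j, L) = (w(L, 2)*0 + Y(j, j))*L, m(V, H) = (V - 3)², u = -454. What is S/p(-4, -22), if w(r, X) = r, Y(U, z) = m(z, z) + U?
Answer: -74/165 ≈ -0.44848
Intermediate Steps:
m(V, H) = (-3 + V)²
Y(U, z) = U + (-3 + z)² (Y(U, z) = (-3 + z)² + U = U + (-3 + z)²)
p(j, L) = L*(j + (-3 + j)²) (p(j, L) = (L*0 + (j + (-3 + j)²))*L = (0 + (j + (-3 + j)²))*L = (j + (-3 + j)²)*L = L*(j + (-3 + j)²))
S = 444 (S = -10 - 1*(-454) = -10 + 454 = 444)
S/p(-4, -22) = 444/((-22*(-4 + (-3 - 4)²))) = 444/((-22*(-4 + (-7)²))) = 444/((-22*(-4 + 49))) = 444/((-22*45)) = 444/(-990) = 444*(-1/990) = -74/165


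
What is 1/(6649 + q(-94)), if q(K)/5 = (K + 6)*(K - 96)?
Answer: 1/90249 ≈ 1.1080e-5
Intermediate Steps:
q(K) = 5*(-96 + K)*(6 + K) (q(K) = 5*((K + 6)*(K - 96)) = 5*((6 + K)*(-96 + K)) = 5*((-96 + K)*(6 + K)) = 5*(-96 + K)*(6 + K))
1/(6649 + q(-94)) = 1/(6649 + (-2880 - 450*(-94) + 5*(-94)²)) = 1/(6649 + (-2880 + 42300 + 5*8836)) = 1/(6649 + (-2880 + 42300 + 44180)) = 1/(6649 + 83600) = 1/90249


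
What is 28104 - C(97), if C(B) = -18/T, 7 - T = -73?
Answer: 1124169/40 ≈ 28104.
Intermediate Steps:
T = 80 (T = 7 - 1*(-73) = 7 + 73 = 80)
C(B) = -9/40 (C(B) = -18/80 = -18*1/80 = -9/40)
28104 - C(97) = 28104 - 1*(-9/40) = 28104 + 9/40 = 1124169/40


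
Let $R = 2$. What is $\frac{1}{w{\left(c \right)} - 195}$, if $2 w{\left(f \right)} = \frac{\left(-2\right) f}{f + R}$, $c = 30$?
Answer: $- \frac{16}{3135} \approx -0.0051037$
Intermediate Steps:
$w{\left(f \right)} = - \frac{f}{2 + f}$ ($w{\left(f \right)} = \frac{- 2 f \frac{1}{f + 2}}{2} = \frac{- 2 f \frac{1}{2 + f}}{2} = \frac{\left(-2\right) f \frac{1}{2 + f}}{2} = - \frac{f}{2 + f}$)
$\frac{1}{w{\left(c \right)} - 195} = \frac{1}{\left(-1\right) 30 \frac{1}{2 + 30} - 195} = \frac{1}{\left(-1\right) 30 \cdot \frac{1}{32} - 195} = \frac{1}{- \frac{15}{16} - 195} = \frac{1}{- \frac{3135}{16}} = - \frac{16}{3135}$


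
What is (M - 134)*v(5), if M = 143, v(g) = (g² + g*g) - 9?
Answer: 369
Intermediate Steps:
v(g) = -9 + 2*g² (v(g) = (g² + g²) - 9 = 2*g² - 9 = -9 + 2*g²)
(M - 134)*v(5) = (143 - 134)*(-9 + 2*5²) = 9*(-9 + 2*25) = 9*(-9 + 50) = 9*41 = 369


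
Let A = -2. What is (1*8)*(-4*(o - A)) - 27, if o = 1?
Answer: -123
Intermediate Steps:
(1*8)*(-4*(o - A)) - 27 = (1*8)*(-4*(1 - 1*(-2))) - 27 = 8*(-4*(1 + 2)) - 27 = 8*(-4*3) - 27 = 8*(-12) - 27 = -96 - 27 = -123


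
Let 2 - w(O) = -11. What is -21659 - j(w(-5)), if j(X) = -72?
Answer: -21587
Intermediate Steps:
w(O) = 13 (w(O) = 2 - 1*(-11) = 2 + 11 = 13)
-21659 - j(w(-5)) = -21659 - 1*(-72) = -21659 + 72 = -21587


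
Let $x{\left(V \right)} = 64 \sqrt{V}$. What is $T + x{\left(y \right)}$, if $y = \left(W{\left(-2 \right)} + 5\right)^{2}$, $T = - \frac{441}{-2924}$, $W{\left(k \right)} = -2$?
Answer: $\frac{561849}{2924} \approx 192.15$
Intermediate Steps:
$T = \frac{441}{2924}$ ($T = \left(-441\right) \left(- \frac{1}{2924}\right) = \frac{441}{2924} \approx 0.15082$)
$y = 9$ ($y = \left(-2 + 5\right)^{2} = 3^{2} = 9$)
$T + x{\left(y \right)} = \frac{441}{2924} + 64 \sqrt{9} = \frac{441}{2924} + 64 \cdot 3 = \frac{441}{2924} + 192 = \frac{561849}{2924}$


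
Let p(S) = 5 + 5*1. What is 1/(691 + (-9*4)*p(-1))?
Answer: 1/331 ≈ 0.0030211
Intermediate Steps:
p(S) = 10 (p(S) = 5 + 5 = 10)
1/(691 + (-9*4)*p(-1)) = 1/(691 - 9*4*10) = 1/(691 - 36*10) = 1/(691 - 360) = 1/331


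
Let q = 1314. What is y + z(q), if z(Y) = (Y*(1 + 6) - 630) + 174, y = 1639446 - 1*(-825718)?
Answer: 2473906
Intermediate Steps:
y = 2465164 (y = 1639446 + 825718 = 2465164)
z(Y) = -456 + 7*Y (z(Y) = (Y*7 - 630) + 174 = (7*Y - 630) + 174 = (-630 + 7*Y) + 174 = -456 + 7*Y)
y + z(q) = 2465164 + (-456 + 7*1314) = 2465164 + (-456 + 9198) = 2465164 + 8742 = 2473906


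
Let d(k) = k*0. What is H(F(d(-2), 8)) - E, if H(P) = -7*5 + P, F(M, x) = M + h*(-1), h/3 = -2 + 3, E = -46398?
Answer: 46360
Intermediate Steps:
h = 3 (h = 3*(-2 + 3) = 3*1 = 3)
d(k) = 0
F(M, x) = -3 + M (F(M, x) = M + 3*(-1) = M - 3 = -3 + M)
H(P) = -35 + P
H(F(d(-2), 8)) - E = (-35 + (-3 + 0)) - 1*(-46398) = (-35 - 3) + 46398 = -38 + 46398 = 46360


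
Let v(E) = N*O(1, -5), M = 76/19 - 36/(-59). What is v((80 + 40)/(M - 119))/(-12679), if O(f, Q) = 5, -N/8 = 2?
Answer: 80/12679 ≈ 0.0063096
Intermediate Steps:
N = -16 (N = -8*2 = -16)
M = 272/59 (M = 76*(1/19) - 36*(-1/59) = 4 + 36/59 = 272/59 ≈ 4.6102)
v(E) = -80 (v(E) = -16*5 = -80)
v((80 + 40)/(M - 119))/(-12679) = -80/(-12679) = -80*(-1/12679) = 80/12679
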